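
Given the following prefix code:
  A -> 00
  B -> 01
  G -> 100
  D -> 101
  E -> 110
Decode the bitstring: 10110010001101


Decoding step by step:
Bits 101 -> D
Bits 100 -> G
Bits 100 -> G
Bits 01 -> B
Bits 101 -> D


Decoded message: DGGBD


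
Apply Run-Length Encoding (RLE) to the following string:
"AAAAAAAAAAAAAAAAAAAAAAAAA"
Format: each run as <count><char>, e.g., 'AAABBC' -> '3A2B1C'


Scanning runs left to right:
  i=0: run of 'A' x 25 -> '25A'

RLE = 25A


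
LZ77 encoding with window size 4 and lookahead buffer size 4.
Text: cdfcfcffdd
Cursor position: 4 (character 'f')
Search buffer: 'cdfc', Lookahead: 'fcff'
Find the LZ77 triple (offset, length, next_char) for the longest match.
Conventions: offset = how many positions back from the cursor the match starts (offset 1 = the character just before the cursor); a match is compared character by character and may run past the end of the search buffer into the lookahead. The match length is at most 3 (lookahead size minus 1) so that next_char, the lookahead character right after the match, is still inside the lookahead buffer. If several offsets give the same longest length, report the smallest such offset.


Try each offset into the search buffer:
  offset=1 (pos 3, char 'c'): match length 0
  offset=2 (pos 2, char 'f'): match length 3
  offset=3 (pos 1, char 'd'): match length 0
  offset=4 (pos 0, char 'c'): match length 0
Longest match has length 3 at offset 2.
next_char = character at position 4 + 3 = 7 -> 'f'

Best match: offset=2, length=3 (matching 'fcf' starting at position 2)
LZ77 triple: (2, 3, 'f')


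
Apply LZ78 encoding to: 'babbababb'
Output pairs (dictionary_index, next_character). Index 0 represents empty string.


LZ78 encoding steps:
Dictionary: {0: ''}
Step 1: w='' (idx 0), next='b' -> output (0, 'b'), add 'b' as idx 1
Step 2: w='' (idx 0), next='a' -> output (0, 'a'), add 'a' as idx 2
Step 3: w='b' (idx 1), next='b' -> output (1, 'b'), add 'bb' as idx 3
Step 4: w='a' (idx 2), next='b' -> output (2, 'b'), add 'ab' as idx 4
Step 5: w='ab' (idx 4), next='b' -> output (4, 'b'), add 'abb' as idx 5


Encoded: [(0, 'b'), (0, 'a'), (1, 'b'), (2, 'b'), (4, 'b')]


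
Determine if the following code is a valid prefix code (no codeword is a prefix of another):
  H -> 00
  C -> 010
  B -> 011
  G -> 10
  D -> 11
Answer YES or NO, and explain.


Checking each pair (does one codeword prefix another?):
  H='00' vs C='010': no prefix
  H='00' vs B='011': no prefix
  H='00' vs G='10': no prefix
  H='00' vs D='11': no prefix
  C='010' vs H='00': no prefix
  C='010' vs B='011': no prefix
  C='010' vs G='10': no prefix
  C='010' vs D='11': no prefix
  B='011' vs H='00': no prefix
  B='011' vs C='010': no prefix
  B='011' vs G='10': no prefix
  B='011' vs D='11': no prefix
  G='10' vs H='00': no prefix
  G='10' vs C='010': no prefix
  G='10' vs B='011': no prefix
  G='10' vs D='11': no prefix
  D='11' vs H='00': no prefix
  D='11' vs C='010': no prefix
  D='11' vs B='011': no prefix
  D='11' vs G='10': no prefix
No violation found over all pairs.

YES -- this is a valid prefix code. No codeword is a prefix of any other codeword.


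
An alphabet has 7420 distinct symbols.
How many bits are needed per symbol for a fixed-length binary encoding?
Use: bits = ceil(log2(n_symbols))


log2(7420) = 12.8572
Bracket: 2^12 = 4096 < 7420 <= 2^13 = 8192
So ceil(log2(7420)) = 13

bits = ceil(log2(7420)) = ceil(12.8572) = 13 bits


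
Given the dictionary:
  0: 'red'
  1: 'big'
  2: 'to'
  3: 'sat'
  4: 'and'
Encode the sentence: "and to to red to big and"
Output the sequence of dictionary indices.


Look up each word in the dictionary:
  'and' -> 4
  'to' -> 2
  'to' -> 2
  'red' -> 0
  'to' -> 2
  'big' -> 1
  'and' -> 4

Encoded: [4, 2, 2, 0, 2, 1, 4]


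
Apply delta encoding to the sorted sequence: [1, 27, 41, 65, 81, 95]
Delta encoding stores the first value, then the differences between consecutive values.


First value: 1
Deltas:
  27 - 1 = 26
  41 - 27 = 14
  65 - 41 = 24
  81 - 65 = 16
  95 - 81 = 14


Delta encoded: [1, 26, 14, 24, 16, 14]


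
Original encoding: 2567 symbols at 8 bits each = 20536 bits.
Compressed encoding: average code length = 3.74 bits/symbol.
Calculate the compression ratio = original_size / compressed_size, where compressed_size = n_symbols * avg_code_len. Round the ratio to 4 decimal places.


original_size = n_symbols * orig_bits = 2567 * 8 = 20536 bits
compressed_size = n_symbols * avg_code_len = 2567 * 3.74 = 9600.58 bits
ratio = original_size / compressed_size = 20536 / 9600.58 = 2.139

Compression ratio = 2.139


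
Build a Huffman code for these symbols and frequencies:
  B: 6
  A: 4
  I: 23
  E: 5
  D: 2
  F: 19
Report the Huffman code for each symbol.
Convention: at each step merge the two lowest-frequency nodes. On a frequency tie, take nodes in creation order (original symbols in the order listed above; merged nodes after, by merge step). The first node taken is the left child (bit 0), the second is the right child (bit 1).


Huffman tree construction:
Step 1: Merge D(2) + A(4) = 6
Step 2: Merge E(5) + B(6) = 11
Step 3: Merge (D+A)(6) + (E+B)(11) = 17
Step 4: Merge ((D+A)+(E+B))(17) + F(19) = 36
Step 5: Merge I(23) + (((D+A)+(E+B))+F)(36) = 59
Read each symbol's code off the tree from the root (left child = 0, right child = 1).

Codes:
  B: 1011 (length 4)
  A: 1001 (length 4)
  I: 0 (length 1)
  E: 1010 (length 4)
  D: 1000 (length 4)
  F: 11 (length 2)
Average code length: 129/59 = 2.1864 bits/symbol


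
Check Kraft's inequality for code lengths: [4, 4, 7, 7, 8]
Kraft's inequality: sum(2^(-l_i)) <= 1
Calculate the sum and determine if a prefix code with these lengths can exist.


Sum = 2^(-4) + 2^(-4) + 2^(-7) + 2^(-7) + 2^(-8)
    = 0.0625 + 0.0625 + 0.0078125 + 0.0078125 + 0.00390625
    = 37/256 = 0.14453125
Since 0.14453125 <= 1, Kraft's inequality IS satisfied.
A prefix code with these lengths CAN exist.

Kraft sum = 0.14453125. Satisfied.


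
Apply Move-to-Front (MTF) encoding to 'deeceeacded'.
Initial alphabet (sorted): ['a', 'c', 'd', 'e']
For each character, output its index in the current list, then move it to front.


MTF encoding:
'd': index 2 in ['a', 'c', 'd', 'e'] -> ['d', 'a', 'c', 'e']
'e': index 3 in ['d', 'a', 'c', 'e'] -> ['e', 'd', 'a', 'c']
'e': index 0 in ['e', 'd', 'a', 'c'] -> ['e', 'd', 'a', 'c']
'c': index 3 in ['e', 'd', 'a', 'c'] -> ['c', 'e', 'd', 'a']
'e': index 1 in ['c', 'e', 'd', 'a'] -> ['e', 'c', 'd', 'a']
'e': index 0 in ['e', 'c', 'd', 'a'] -> ['e', 'c', 'd', 'a']
'a': index 3 in ['e', 'c', 'd', 'a'] -> ['a', 'e', 'c', 'd']
'c': index 2 in ['a', 'e', 'c', 'd'] -> ['c', 'a', 'e', 'd']
'd': index 3 in ['c', 'a', 'e', 'd'] -> ['d', 'c', 'a', 'e']
'e': index 3 in ['d', 'c', 'a', 'e'] -> ['e', 'd', 'c', 'a']
'd': index 1 in ['e', 'd', 'c', 'a'] -> ['d', 'e', 'c', 'a']


Output: [2, 3, 0, 3, 1, 0, 3, 2, 3, 3, 1]


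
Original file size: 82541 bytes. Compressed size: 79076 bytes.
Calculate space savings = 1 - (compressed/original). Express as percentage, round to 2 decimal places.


ratio = compressed/original = 79076/82541 = 0.958021
savings = 1 - ratio = 1 - 0.958021 = 0.041979
as a percentage: 0.041979 * 100 = 4.2%

Space savings = 1 - 79076/82541 = 4.2%


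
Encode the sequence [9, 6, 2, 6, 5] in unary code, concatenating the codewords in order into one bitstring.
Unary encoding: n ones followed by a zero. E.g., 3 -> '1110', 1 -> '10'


Encode each number as n ones followed by a terminating 0:
  9 -> 1111111110 (10 bits)
  6 -> 1111110 (7 bits)
  2 -> 110 (3 bits)
  6 -> 1111110 (7 bits)
  5 -> 111110 (6 bits)
Total length = 10 + 7 + 3 + 7 + 6 = 33 bits.

Unary([9, 6, 2, 6, 5]) = 111111111011111101101111110111110 (33 bits)


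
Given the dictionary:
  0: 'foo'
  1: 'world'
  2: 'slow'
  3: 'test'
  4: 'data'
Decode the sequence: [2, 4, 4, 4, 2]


Look up each index in the dictionary:
  2 -> 'slow'
  4 -> 'data'
  4 -> 'data'
  4 -> 'data'
  2 -> 'slow'

Decoded: "slow data data data slow"


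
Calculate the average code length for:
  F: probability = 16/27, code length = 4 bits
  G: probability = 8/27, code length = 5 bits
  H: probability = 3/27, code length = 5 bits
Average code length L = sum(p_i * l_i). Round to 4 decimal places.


Weighted contributions p_i * l_i:
  F: (16/27) * 4 = 64/27
  G: (8/27) * 5 = 40/27
  H: (3/27) * 5 = 15/27
Sum = (64 + 40 + 15)/27 = 119/27

L = 119/27 = 4.4074 bits/symbol


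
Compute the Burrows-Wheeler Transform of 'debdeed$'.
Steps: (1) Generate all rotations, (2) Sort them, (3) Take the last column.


Rotations (sorted):
  0: $debdeed -> last char: d
  1: bdeed$de -> last char: e
  2: d$debdee -> last char: e
  3: debdeed$ -> last char: $
  4: deed$deb -> last char: b
  5: ebdeed$d -> last char: d
  6: ed$debde -> last char: e
  7: eed$debd -> last char: d


BWT = dee$bded


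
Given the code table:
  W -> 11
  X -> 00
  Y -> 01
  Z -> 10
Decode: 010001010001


Decoding:
01 -> Y
00 -> X
01 -> Y
01 -> Y
00 -> X
01 -> Y


Result: YXYYXY


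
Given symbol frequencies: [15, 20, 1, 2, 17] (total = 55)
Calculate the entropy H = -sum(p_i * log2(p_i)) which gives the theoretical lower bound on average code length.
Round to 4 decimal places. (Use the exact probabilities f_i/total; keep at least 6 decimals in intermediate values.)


Per-symbol terms -p_i * log2(p_i) with p_i = f_i/55:
  p = 15/55 = 0.272727: log2(p) = -1.874469, -p*log2(p) = 0.511219
  p = 20/55 = 0.363636: log2(p) = -1.459432, -p*log2(p) = 0.530702
  p = 1/55 = 0.018182: log2(p) = -5.781360, -p*log2(p) = 0.105116
  p = 2/55 = 0.036364: log2(p) = -4.781360, -p*log2(p) = 0.173868
  p = 17/55 = 0.309091: log2(p) = -1.693897, -p*log2(p) = 0.523568
H = 0.511219 + 0.530702 + 0.105116 + 0.173868 + 0.523568 = 1.844473

H = 1.8445 bits/symbol


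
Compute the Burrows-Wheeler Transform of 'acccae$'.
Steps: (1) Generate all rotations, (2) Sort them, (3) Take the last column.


Rotations (sorted):
  0: $acccae -> last char: e
  1: acccae$ -> last char: $
  2: ae$accc -> last char: c
  3: cae$acc -> last char: c
  4: ccae$ac -> last char: c
  5: cccae$a -> last char: a
  6: e$accca -> last char: a


BWT = e$cccaa


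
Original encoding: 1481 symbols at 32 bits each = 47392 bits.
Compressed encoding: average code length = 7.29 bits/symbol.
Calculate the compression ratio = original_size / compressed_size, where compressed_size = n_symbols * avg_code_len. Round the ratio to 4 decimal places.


original_size = n_symbols * orig_bits = 1481 * 32 = 47392 bits
compressed_size = n_symbols * avg_code_len = 1481 * 7.29 = 10796.49 bits
ratio = original_size / compressed_size = 47392 / 10796.49 = 4.3896

Compression ratio = 4.3896


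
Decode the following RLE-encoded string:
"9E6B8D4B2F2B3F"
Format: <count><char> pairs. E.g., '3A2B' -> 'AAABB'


Expanding each <count><char> pair:
  9E -> 'EEEEEEEEE'
  6B -> 'BBBBBB'
  8D -> 'DDDDDDDD'
  4B -> 'BBBB'
  2F -> 'FF'
  2B -> 'BB'
  3F -> 'FFF'

Decoded = EEEEEEEEEBBBBBBDDDDDDDDBBBBFFBBFFF


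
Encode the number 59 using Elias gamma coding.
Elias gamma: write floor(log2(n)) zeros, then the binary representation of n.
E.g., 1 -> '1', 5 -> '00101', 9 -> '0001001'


num_bits = floor(log2(59)) + 1 = 6
leading_zeros = num_bits - 1 = 5
binary(59) = 111011

Elias gamma(59) = '00000' + '111011' = 00000111011 (11 bits)


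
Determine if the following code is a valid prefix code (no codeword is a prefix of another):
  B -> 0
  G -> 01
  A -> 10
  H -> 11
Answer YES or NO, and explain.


Checking each pair (does one codeword prefix another?):
  B='0' vs G='01': prefix -- VIOLATION

NO -- this is NOT a valid prefix code. B (0) is a prefix of G (01).


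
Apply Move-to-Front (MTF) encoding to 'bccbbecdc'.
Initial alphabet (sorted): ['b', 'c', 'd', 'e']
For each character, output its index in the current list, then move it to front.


MTF encoding:
'b': index 0 in ['b', 'c', 'd', 'e'] -> ['b', 'c', 'd', 'e']
'c': index 1 in ['b', 'c', 'd', 'e'] -> ['c', 'b', 'd', 'e']
'c': index 0 in ['c', 'b', 'd', 'e'] -> ['c', 'b', 'd', 'e']
'b': index 1 in ['c', 'b', 'd', 'e'] -> ['b', 'c', 'd', 'e']
'b': index 0 in ['b', 'c', 'd', 'e'] -> ['b', 'c', 'd', 'e']
'e': index 3 in ['b', 'c', 'd', 'e'] -> ['e', 'b', 'c', 'd']
'c': index 2 in ['e', 'b', 'c', 'd'] -> ['c', 'e', 'b', 'd']
'd': index 3 in ['c', 'e', 'b', 'd'] -> ['d', 'c', 'e', 'b']
'c': index 1 in ['d', 'c', 'e', 'b'] -> ['c', 'd', 'e', 'b']


Output: [0, 1, 0, 1, 0, 3, 2, 3, 1]


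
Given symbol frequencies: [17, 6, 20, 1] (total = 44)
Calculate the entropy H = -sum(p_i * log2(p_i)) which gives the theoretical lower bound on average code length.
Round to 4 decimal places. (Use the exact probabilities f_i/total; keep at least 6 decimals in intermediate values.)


Per-symbol terms -p_i * log2(p_i) with p_i = f_i/44:
  p = 17/44 = 0.386364: log2(p) = -1.371969, -p*log2(p) = 0.530079
  p = 6/44 = 0.136364: log2(p) = -2.874469, -p*log2(p) = 0.391973
  p = 20/44 = 0.454545: log2(p) = -1.137504, -p*log2(p) = 0.517047
  p = 1/44 = 0.022727: log2(p) = -5.459432, -p*log2(p) = 0.124078
H = 0.530079 + 0.391973 + 0.517047 + 0.124078 = 1.563177

H = 1.5632 bits/symbol


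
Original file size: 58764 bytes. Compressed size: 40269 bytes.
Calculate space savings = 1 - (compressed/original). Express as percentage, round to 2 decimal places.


ratio = compressed/original = 40269/58764 = 0.685266
savings = 1 - ratio = 1 - 0.685266 = 0.314734
as a percentage: 0.314734 * 100 = 31.47%

Space savings = 1 - 40269/58764 = 31.47%


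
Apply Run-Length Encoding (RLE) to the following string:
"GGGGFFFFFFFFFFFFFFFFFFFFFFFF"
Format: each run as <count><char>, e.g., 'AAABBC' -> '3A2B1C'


Scanning runs left to right:
  i=0: run of 'G' x 4 -> '4G'
  i=4: run of 'F' x 24 -> '24F'

RLE = 4G24F


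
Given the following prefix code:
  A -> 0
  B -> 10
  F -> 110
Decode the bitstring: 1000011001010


Decoding step by step:
Bits 10 -> B
Bits 0 -> A
Bits 0 -> A
Bits 0 -> A
Bits 110 -> F
Bits 0 -> A
Bits 10 -> B
Bits 10 -> B


Decoded message: BAAAFABB


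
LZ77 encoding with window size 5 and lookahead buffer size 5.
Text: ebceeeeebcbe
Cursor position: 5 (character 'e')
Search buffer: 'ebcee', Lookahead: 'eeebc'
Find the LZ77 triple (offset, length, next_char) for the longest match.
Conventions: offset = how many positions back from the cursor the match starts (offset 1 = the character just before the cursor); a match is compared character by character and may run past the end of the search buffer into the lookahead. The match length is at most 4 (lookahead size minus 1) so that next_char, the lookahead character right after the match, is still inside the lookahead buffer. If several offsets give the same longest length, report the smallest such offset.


Try each offset into the search buffer:
  offset=1 (pos 4, char 'e'): match length 3
  offset=2 (pos 3, char 'e'): match length 3
  offset=3 (pos 2, char 'c'): match length 0
  offset=4 (pos 1, char 'b'): match length 0
  offset=5 (pos 0, char 'e'): match length 1
Longest match has length 3, found at offsets 1, 2; take the smallest, offset 1.
next_char = character at position 5 + 3 = 8 -> 'b'

Best match: offset=1, length=3 (matching 'eee' starting at position 4)
LZ77 triple: (1, 3, 'b')


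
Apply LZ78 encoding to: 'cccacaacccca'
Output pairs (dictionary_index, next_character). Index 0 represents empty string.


LZ78 encoding steps:
Dictionary: {0: ''}
Step 1: w='' (idx 0), next='c' -> output (0, 'c'), add 'c' as idx 1
Step 2: w='c' (idx 1), next='c' -> output (1, 'c'), add 'cc' as idx 2
Step 3: w='' (idx 0), next='a' -> output (0, 'a'), add 'a' as idx 3
Step 4: w='c' (idx 1), next='a' -> output (1, 'a'), add 'ca' as idx 4
Step 5: w='a' (idx 3), next='c' -> output (3, 'c'), add 'ac' as idx 5
Step 6: w='cc' (idx 2), next='c' -> output (2, 'c'), add 'ccc' as idx 6
Step 7: w='a' (idx 3), end of input -> output (3, '')


Encoded: [(0, 'c'), (1, 'c'), (0, 'a'), (1, 'a'), (3, 'c'), (2, 'c'), (3, '')]


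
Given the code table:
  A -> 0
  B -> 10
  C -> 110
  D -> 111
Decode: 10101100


Decoding:
10 -> B
10 -> B
110 -> C
0 -> A


Result: BBCA


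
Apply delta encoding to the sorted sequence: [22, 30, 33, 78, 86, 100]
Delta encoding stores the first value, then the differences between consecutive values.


First value: 22
Deltas:
  30 - 22 = 8
  33 - 30 = 3
  78 - 33 = 45
  86 - 78 = 8
  100 - 86 = 14


Delta encoded: [22, 8, 3, 45, 8, 14]


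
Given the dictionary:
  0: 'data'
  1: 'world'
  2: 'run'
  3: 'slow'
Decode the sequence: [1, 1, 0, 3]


Look up each index in the dictionary:
  1 -> 'world'
  1 -> 'world'
  0 -> 'data'
  3 -> 'slow'

Decoded: "world world data slow"


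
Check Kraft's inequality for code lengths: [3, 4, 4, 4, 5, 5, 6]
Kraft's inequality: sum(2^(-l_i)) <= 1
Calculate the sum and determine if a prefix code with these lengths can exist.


Sum = 2^(-3) + 2^(-4) + 2^(-4) + 2^(-4) + 2^(-5) + 2^(-5) + 2^(-6)
    = 0.125 + 0.0625 + 0.0625 + 0.0625 + 0.03125 + 0.03125 + 0.015625
    = 25/64 = 0.390625
Since 0.390625 <= 1, Kraft's inequality IS satisfied.
A prefix code with these lengths CAN exist.

Kraft sum = 0.390625. Satisfied.


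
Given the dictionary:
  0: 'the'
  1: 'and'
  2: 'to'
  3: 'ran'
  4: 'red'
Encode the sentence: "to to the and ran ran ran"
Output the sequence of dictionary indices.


Look up each word in the dictionary:
  'to' -> 2
  'to' -> 2
  'the' -> 0
  'and' -> 1
  'ran' -> 3
  'ran' -> 3
  'ran' -> 3

Encoded: [2, 2, 0, 1, 3, 3, 3]


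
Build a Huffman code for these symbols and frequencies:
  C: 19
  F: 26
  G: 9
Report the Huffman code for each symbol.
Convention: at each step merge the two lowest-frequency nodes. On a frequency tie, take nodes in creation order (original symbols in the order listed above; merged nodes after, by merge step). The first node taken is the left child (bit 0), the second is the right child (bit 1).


Huffman tree construction:
Step 1: Merge G(9) + C(19) = 28
Step 2: Merge F(26) + (G+C)(28) = 54
Read each symbol's code off the tree from the root (left child = 0, right child = 1).

Codes:
  C: 11 (length 2)
  F: 0 (length 1)
  G: 10 (length 2)
Average code length: 82/54 = 1.5185 bits/symbol


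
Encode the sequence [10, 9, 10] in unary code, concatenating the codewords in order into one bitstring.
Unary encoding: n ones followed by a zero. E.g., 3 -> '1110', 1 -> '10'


Encode each number as n ones followed by a terminating 0:
  10 -> 11111111110 (11 bits)
  9 -> 1111111110 (10 bits)
  10 -> 11111111110 (11 bits)
Total length = 11 + 10 + 11 = 32 bits.

Unary([10, 9, 10]) = 11111111110111111111011111111110 (32 bits)


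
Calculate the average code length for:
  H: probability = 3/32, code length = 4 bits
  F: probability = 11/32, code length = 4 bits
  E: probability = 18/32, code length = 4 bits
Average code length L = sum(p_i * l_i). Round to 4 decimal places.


Weighted contributions p_i * l_i:
  H: (3/32) * 4 = 12/32
  F: (11/32) * 4 = 44/32
  E: (18/32) * 4 = 72/32
Sum = (12 + 44 + 72)/32 = 128/32

L = 128/32 = 4.0000 bits/symbol


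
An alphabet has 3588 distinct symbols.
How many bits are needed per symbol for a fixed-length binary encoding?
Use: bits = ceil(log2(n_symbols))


log2(3588) = 11.809
Bracket: 2^11 = 2048 < 3588 <= 2^12 = 4096
So ceil(log2(3588)) = 12

bits = ceil(log2(3588)) = ceil(11.809) = 12 bits


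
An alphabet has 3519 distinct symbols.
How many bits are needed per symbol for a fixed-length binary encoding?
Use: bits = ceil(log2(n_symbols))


log2(3519) = 11.7809
Bracket: 2^11 = 2048 < 3519 <= 2^12 = 4096
So ceil(log2(3519)) = 12

bits = ceil(log2(3519)) = ceil(11.7809) = 12 bits


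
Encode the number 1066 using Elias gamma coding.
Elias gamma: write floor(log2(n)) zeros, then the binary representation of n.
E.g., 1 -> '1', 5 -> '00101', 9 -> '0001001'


num_bits = floor(log2(1066)) + 1 = 11
leading_zeros = num_bits - 1 = 10
binary(1066) = 10000101010

Elias gamma(1066) = '0000000000' + '10000101010' = 000000000010000101010 (21 bits)


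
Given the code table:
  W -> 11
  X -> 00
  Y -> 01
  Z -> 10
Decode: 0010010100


Decoding:
00 -> X
10 -> Z
01 -> Y
01 -> Y
00 -> X


Result: XZYYX


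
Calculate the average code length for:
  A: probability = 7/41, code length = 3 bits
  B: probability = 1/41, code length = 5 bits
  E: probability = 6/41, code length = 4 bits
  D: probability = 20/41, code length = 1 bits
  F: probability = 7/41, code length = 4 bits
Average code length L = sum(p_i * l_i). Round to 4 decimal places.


Weighted contributions p_i * l_i:
  A: (7/41) * 3 = 21/41
  B: (1/41) * 5 = 5/41
  E: (6/41) * 4 = 24/41
  D: (20/41) * 1 = 20/41
  F: (7/41) * 4 = 28/41
Sum = (21 + 5 + 24 + 20 + 28)/41 = 98/41

L = 98/41 = 2.3902 bits/symbol


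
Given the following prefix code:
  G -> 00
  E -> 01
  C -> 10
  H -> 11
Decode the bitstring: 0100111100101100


Decoding step by step:
Bits 01 -> E
Bits 00 -> G
Bits 11 -> H
Bits 11 -> H
Bits 00 -> G
Bits 10 -> C
Bits 11 -> H
Bits 00 -> G


Decoded message: EGHHGCHG


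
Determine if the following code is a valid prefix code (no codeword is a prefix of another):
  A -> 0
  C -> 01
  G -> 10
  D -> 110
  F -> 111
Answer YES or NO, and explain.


Checking each pair (does one codeword prefix another?):
  A='0' vs C='01': prefix -- VIOLATION

NO -- this is NOT a valid prefix code. A (0) is a prefix of C (01).


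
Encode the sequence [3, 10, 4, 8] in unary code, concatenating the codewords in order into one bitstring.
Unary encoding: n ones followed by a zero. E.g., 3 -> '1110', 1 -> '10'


Encode each number as n ones followed by a terminating 0:
  3 -> 1110 (4 bits)
  10 -> 11111111110 (11 bits)
  4 -> 11110 (5 bits)
  8 -> 111111110 (9 bits)
Total length = 4 + 11 + 5 + 9 = 29 bits.

Unary([3, 10, 4, 8]) = 11101111111111011110111111110 (29 bits)


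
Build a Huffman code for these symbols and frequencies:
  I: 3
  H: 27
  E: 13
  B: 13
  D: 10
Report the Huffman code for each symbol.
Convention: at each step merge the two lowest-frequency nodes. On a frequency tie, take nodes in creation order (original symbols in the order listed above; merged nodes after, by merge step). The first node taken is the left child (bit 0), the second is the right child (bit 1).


Huffman tree construction:
Step 1: Merge I(3) + D(10) = 13
Step 2: Merge E(13) + B(13) = 26
Step 3: Merge (I+D)(13) + (E+B)(26) = 39
Step 4: Merge H(27) + ((I+D)+(E+B))(39) = 66
Read each symbol's code off the tree from the root (left child = 0, right child = 1).

Codes:
  I: 100 (length 3)
  H: 0 (length 1)
  E: 110 (length 3)
  B: 111 (length 3)
  D: 101 (length 3)
Average code length: 144/66 = 2.1818 bits/symbol


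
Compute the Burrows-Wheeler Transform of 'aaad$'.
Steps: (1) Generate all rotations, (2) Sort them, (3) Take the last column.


Rotations (sorted):
  0: $aaad -> last char: d
  1: aaad$ -> last char: $
  2: aad$a -> last char: a
  3: ad$aa -> last char: a
  4: d$aaa -> last char: a


BWT = d$aaa


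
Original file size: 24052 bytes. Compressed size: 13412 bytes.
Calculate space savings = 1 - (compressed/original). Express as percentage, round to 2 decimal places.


ratio = compressed/original = 13412/24052 = 0.557625
savings = 1 - ratio = 1 - 0.557625 = 0.442375
as a percentage: 0.442375 * 100 = 44.24%

Space savings = 1 - 13412/24052 = 44.24%


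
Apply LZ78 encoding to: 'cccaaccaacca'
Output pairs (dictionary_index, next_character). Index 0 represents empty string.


LZ78 encoding steps:
Dictionary: {0: ''}
Step 1: w='' (idx 0), next='c' -> output (0, 'c'), add 'c' as idx 1
Step 2: w='c' (idx 1), next='c' -> output (1, 'c'), add 'cc' as idx 2
Step 3: w='' (idx 0), next='a' -> output (0, 'a'), add 'a' as idx 3
Step 4: w='a' (idx 3), next='c' -> output (3, 'c'), add 'ac' as idx 4
Step 5: w='c' (idx 1), next='a' -> output (1, 'a'), add 'ca' as idx 5
Step 6: w='ac' (idx 4), next='c' -> output (4, 'c'), add 'acc' as idx 6
Step 7: w='a' (idx 3), end of input -> output (3, '')


Encoded: [(0, 'c'), (1, 'c'), (0, 'a'), (3, 'c'), (1, 'a'), (4, 'c'), (3, '')]


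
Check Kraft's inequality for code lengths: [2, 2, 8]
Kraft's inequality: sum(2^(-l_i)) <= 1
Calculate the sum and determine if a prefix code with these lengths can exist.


Sum = 2^(-2) + 2^(-2) + 2^(-8)
    = 0.25 + 0.25 + 0.00390625
    = 129/256 = 0.50390625
Since 0.50390625 <= 1, Kraft's inequality IS satisfied.
A prefix code with these lengths CAN exist.

Kraft sum = 0.50390625. Satisfied.


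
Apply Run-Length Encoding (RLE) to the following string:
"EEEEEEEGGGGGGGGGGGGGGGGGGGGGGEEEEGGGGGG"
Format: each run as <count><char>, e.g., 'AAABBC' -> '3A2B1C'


Scanning runs left to right:
  i=0: run of 'E' x 7 -> '7E'
  i=7: run of 'G' x 22 -> '22G'
  i=29: run of 'E' x 4 -> '4E'
  i=33: run of 'G' x 6 -> '6G'

RLE = 7E22G4E6G


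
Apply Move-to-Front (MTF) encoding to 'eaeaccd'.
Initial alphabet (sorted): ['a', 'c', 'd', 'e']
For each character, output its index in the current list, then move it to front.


MTF encoding:
'e': index 3 in ['a', 'c', 'd', 'e'] -> ['e', 'a', 'c', 'd']
'a': index 1 in ['e', 'a', 'c', 'd'] -> ['a', 'e', 'c', 'd']
'e': index 1 in ['a', 'e', 'c', 'd'] -> ['e', 'a', 'c', 'd']
'a': index 1 in ['e', 'a', 'c', 'd'] -> ['a', 'e', 'c', 'd']
'c': index 2 in ['a', 'e', 'c', 'd'] -> ['c', 'a', 'e', 'd']
'c': index 0 in ['c', 'a', 'e', 'd'] -> ['c', 'a', 'e', 'd']
'd': index 3 in ['c', 'a', 'e', 'd'] -> ['d', 'c', 'a', 'e']


Output: [3, 1, 1, 1, 2, 0, 3]


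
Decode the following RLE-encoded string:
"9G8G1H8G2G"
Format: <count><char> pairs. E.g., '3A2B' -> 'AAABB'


Expanding each <count><char> pair:
  9G -> 'GGGGGGGGG'
  8G -> 'GGGGGGGG'
  1H -> 'H'
  8G -> 'GGGGGGGG'
  2G -> 'GG'

Decoded = GGGGGGGGGGGGGGGGGHGGGGGGGGGG


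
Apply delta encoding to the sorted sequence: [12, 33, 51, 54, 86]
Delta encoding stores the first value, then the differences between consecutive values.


First value: 12
Deltas:
  33 - 12 = 21
  51 - 33 = 18
  54 - 51 = 3
  86 - 54 = 32


Delta encoded: [12, 21, 18, 3, 32]


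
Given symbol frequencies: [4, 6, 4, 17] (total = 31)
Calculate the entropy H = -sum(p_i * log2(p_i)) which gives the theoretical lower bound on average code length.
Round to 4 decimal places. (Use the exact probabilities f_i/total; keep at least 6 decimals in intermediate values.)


Per-symbol terms -p_i * log2(p_i) with p_i = f_i/31:
  p = 4/31 = 0.129032: log2(p) = -2.954196, -p*log2(p) = 0.381187
  p = 6/31 = 0.193548: log2(p) = -2.369234, -p*log2(p) = 0.458561
  p = 4/31 = 0.129032: log2(p) = -2.954196, -p*log2(p) = 0.381187
  p = 17/31 = 0.548387: log2(p) = -0.866733, -p*log2(p) = 0.475305
H = 0.381187 + 0.458561 + 0.381187 + 0.475305 = 1.696240

H = 1.6962 bits/symbol


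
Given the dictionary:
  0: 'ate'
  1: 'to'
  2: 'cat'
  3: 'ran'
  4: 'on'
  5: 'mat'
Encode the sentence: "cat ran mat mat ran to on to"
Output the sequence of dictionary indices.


Look up each word in the dictionary:
  'cat' -> 2
  'ran' -> 3
  'mat' -> 5
  'mat' -> 5
  'ran' -> 3
  'to' -> 1
  'on' -> 4
  'to' -> 1

Encoded: [2, 3, 5, 5, 3, 1, 4, 1]


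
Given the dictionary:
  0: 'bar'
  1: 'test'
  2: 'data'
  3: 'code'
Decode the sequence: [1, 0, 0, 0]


Look up each index in the dictionary:
  1 -> 'test'
  0 -> 'bar'
  0 -> 'bar'
  0 -> 'bar'

Decoded: "test bar bar bar"


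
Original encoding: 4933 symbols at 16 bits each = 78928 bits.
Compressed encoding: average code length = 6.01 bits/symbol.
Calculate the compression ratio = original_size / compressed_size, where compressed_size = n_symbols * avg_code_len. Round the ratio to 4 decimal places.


original_size = n_symbols * orig_bits = 4933 * 16 = 78928 bits
compressed_size = n_symbols * avg_code_len = 4933 * 6.01 = 29647.33 bits
ratio = original_size / compressed_size = 78928 / 29647.33 = 2.6622

Compression ratio = 2.6622


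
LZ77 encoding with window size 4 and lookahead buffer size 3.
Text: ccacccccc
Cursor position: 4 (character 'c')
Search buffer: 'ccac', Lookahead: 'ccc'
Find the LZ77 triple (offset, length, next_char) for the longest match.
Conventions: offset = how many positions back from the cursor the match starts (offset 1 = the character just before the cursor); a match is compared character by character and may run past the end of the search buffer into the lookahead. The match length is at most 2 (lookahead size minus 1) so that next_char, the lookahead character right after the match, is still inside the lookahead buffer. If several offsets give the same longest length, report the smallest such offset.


Try each offset into the search buffer:
  offset=1 (pos 3, char 'c'): match length 2
  offset=2 (pos 2, char 'a'): match length 0
  offset=3 (pos 1, char 'c'): match length 1
  offset=4 (pos 0, char 'c'): match length 2
Longest match has length 2, found at offsets 1, 4; take the smallest, offset 1.
next_char = character at position 4 + 2 = 6 -> 'c'

Best match: offset=1, length=2 (matching 'cc' starting at position 3)
LZ77 triple: (1, 2, 'c')


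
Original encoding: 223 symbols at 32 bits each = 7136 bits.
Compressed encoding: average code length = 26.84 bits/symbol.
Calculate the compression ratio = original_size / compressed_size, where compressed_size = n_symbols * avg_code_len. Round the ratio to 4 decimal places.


original_size = n_symbols * orig_bits = 223 * 32 = 7136 bits
compressed_size = n_symbols * avg_code_len = 223 * 26.84 = 5985.32 bits
ratio = original_size / compressed_size = 7136 / 5985.32 = 1.1923

Compression ratio = 1.1923


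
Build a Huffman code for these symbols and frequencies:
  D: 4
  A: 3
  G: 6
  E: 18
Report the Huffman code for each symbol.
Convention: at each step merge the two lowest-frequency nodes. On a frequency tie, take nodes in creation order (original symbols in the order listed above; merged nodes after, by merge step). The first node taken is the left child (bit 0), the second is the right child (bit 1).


Huffman tree construction:
Step 1: Merge A(3) + D(4) = 7
Step 2: Merge G(6) + (A+D)(7) = 13
Step 3: Merge (G+(A+D))(13) + E(18) = 31
Read each symbol's code off the tree from the root (left child = 0, right child = 1).

Codes:
  D: 011 (length 3)
  A: 010 (length 3)
  G: 00 (length 2)
  E: 1 (length 1)
Average code length: 51/31 = 1.6452 bits/symbol


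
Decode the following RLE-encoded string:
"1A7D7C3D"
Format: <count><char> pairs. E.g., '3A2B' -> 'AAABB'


Expanding each <count><char> pair:
  1A -> 'A'
  7D -> 'DDDDDDD'
  7C -> 'CCCCCCC'
  3D -> 'DDD'

Decoded = ADDDDDDDCCCCCCCDDD


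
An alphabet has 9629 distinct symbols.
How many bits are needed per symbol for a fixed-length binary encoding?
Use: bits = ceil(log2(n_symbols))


log2(9629) = 13.2332
Bracket: 2^13 = 8192 < 9629 <= 2^14 = 16384
So ceil(log2(9629)) = 14

bits = ceil(log2(9629)) = ceil(13.2332) = 14 bits


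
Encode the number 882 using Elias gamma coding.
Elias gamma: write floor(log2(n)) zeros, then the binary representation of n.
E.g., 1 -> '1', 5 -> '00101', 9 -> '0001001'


num_bits = floor(log2(882)) + 1 = 10
leading_zeros = num_bits - 1 = 9
binary(882) = 1101110010

Elias gamma(882) = '000000000' + '1101110010' = 0000000001101110010 (19 bits)


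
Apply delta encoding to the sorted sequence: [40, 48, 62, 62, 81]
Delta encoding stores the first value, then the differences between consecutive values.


First value: 40
Deltas:
  48 - 40 = 8
  62 - 48 = 14
  62 - 62 = 0
  81 - 62 = 19


Delta encoded: [40, 8, 14, 0, 19]


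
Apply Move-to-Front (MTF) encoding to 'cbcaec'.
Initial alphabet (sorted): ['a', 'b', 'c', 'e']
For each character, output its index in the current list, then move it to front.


MTF encoding:
'c': index 2 in ['a', 'b', 'c', 'e'] -> ['c', 'a', 'b', 'e']
'b': index 2 in ['c', 'a', 'b', 'e'] -> ['b', 'c', 'a', 'e']
'c': index 1 in ['b', 'c', 'a', 'e'] -> ['c', 'b', 'a', 'e']
'a': index 2 in ['c', 'b', 'a', 'e'] -> ['a', 'c', 'b', 'e']
'e': index 3 in ['a', 'c', 'b', 'e'] -> ['e', 'a', 'c', 'b']
'c': index 2 in ['e', 'a', 'c', 'b'] -> ['c', 'e', 'a', 'b']


Output: [2, 2, 1, 2, 3, 2]


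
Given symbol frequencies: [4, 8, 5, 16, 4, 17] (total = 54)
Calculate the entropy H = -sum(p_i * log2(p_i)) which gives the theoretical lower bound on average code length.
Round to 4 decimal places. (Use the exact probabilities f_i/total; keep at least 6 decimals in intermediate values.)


Per-symbol terms -p_i * log2(p_i) with p_i = f_i/54:
  p = 4/54 = 0.074074: log2(p) = -3.754888, -p*log2(p) = 0.278140
  p = 8/54 = 0.148148: log2(p) = -2.754888, -p*log2(p) = 0.408131
  p = 5/54 = 0.092593: log2(p) = -3.432959, -p*log2(p) = 0.317867
  p = 16/54 = 0.296296: log2(p) = -1.754888, -p*log2(p) = 0.519967
  p = 4/54 = 0.074074: log2(p) = -3.754888, -p*log2(p) = 0.278140
  p = 17/54 = 0.314815: log2(p) = -1.667425, -p*log2(p) = 0.524930
H = 0.278140 + 0.408131 + 0.317867 + 0.519967 + 0.278140 + 0.524930 = 2.327175

H = 2.3272 bits/symbol


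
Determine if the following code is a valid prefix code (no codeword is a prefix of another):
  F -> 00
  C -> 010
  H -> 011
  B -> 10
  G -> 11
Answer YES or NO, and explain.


Checking each pair (does one codeword prefix another?):
  F='00' vs C='010': no prefix
  F='00' vs H='011': no prefix
  F='00' vs B='10': no prefix
  F='00' vs G='11': no prefix
  C='010' vs F='00': no prefix
  C='010' vs H='011': no prefix
  C='010' vs B='10': no prefix
  C='010' vs G='11': no prefix
  H='011' vs F='00': no prefix
  H='011' vs C='010': no prefix
  H='011' vs B='10': no prefix
  H='011' vs G='11': no prefix
  B='10' vs F='00': no prefix
  B='10' vs C='010': no prefix
  B='10' vs H='011': no prefix
  B='10' vs G='11': no prefix
  G='11' vs F='00': no prefix
  G='11' vs C='010': no prefix
  G='11' vs H='011': no prefix
  G='11' vs B='10': no prefix
No violation found over all pairs.

YES -- this is a valid prefix code. No codeword is a prefix of any other codeword.


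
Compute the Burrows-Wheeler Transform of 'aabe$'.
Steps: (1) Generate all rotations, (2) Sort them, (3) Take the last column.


Rotations (sorted):
  0: $aabe -> last char: e
  1: aabe$ -> last char: $
  2: abe$a -> last char: a
  3: be$aa -> last char: a
  4: e$aab -> last char: b


BWT = e$aab


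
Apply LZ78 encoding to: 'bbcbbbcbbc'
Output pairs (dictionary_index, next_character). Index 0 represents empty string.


LZ78 encoding steps:
Dictionary: {0: ''}
Step 1: w='' (idx 0), next='b' -> output (0, 'b'), add 'b' as idx 1
Step 2: w='b' (idx 1), next='c' -> output (1, 'c'), add 'bc' as idx 2
Step 3: w='b' (idx 1), next='b' -> output (1, 'b'), add 'bb' as idx 3
Step 4: w='bc' (idx 2), next='b' -> output (2, 'b'), add 'bcb' as idx 4
Step 5: w='bc' (idx 2), end of input -> output (2, '')


Encoded: [(0, 'b'), (1, 'c'), (1, 'b'), (2, 'b'), (2, '')]


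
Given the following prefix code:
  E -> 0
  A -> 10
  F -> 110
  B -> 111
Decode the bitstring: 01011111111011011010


Decoding step by step:
Bits 0 -> E
Bits 10 -> A
Bits 111 -> B
Bits 111 -> B
Bits 110 -> F
Bits 110 -> F
Bits 110 -> F
Bits 10 -> A


Decoded message: EABBFFFA


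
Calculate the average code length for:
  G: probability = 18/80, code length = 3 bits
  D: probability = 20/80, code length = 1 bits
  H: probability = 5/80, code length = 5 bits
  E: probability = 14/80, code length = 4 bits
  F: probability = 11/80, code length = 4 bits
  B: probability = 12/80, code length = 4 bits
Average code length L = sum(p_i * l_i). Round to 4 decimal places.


Weighted contributions p_i * l_i:
  G: (18/80) * 3 = 54/80
  D: (20/80) * 1 = 20/80
  H: (5/80) * 5 = 25/80
  E: (14/80) * 4 = 56/80
  F: (11/80) * 4 = 44/80
  B: (12/80) * 4 = 48/80
Sum = (54 + 20 + 25 + 56 + 44 + 48)/80 = 247/80

L = 247/80 = 3.0875 bits/symbol


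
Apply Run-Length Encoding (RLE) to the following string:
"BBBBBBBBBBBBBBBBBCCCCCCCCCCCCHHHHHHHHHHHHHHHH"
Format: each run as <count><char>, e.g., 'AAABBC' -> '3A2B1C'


Scanning runs left to right:
  i=0: run of 'B' x 17 -> '17B'
  i=17: run of 'C' x 12 -> '12C'
  i=29: run of 'H' x 16 -> '16H'

RLE = 17B12C16H


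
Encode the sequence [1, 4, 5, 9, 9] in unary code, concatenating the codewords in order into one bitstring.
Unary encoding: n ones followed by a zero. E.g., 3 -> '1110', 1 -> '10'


Encode each number as n ones followed by a terminating 0:
  1 -> 10 (2 bits)
  4 -> 11110 (5 bits)
  5 -> 111110 (6 bits)
  9 -> 1111111110 (10 bits)
  9 -> 1111111110 (10 bits)
Total length = 2 + 5 + 6 + 10 + 10 = 33 bits.

Unary([1, 4, 5, 9, 9]) = 101111011111011111111101111111110 (33 bits)


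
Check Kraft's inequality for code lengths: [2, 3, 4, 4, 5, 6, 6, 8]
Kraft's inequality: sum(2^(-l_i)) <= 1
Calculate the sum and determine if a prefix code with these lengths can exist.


Sum = 2^(-2) + 2^(-3) + 2^(-4) + 2^(-4) + 2^(-5) + 2^(-6) + 2^(-6) + 2^(-8)
    = 0.25 + 0.125 + 0.0625 + 0.0625 + 0.03125 + 0.015625 + 0.015625 + 0.00390625
    = 145/256 = 0.56640625
Since 0.56640625 <= 1, Kraft's inequality IS satisfied.
A prefix code with these lengths CAN exist.

Kraft sum = 0.56640625. Satisfied.


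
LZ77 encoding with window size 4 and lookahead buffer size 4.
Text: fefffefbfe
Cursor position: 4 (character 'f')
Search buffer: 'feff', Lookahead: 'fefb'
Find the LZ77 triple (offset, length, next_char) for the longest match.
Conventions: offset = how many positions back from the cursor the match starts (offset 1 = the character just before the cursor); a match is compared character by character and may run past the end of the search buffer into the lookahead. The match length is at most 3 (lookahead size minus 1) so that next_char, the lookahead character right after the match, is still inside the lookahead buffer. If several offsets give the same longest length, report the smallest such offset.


Try each offset into the search buffer:
  offset=1 (pos 3, char 'f'): match length 1
  offset=2 (pos 2, char 'f'): match length 1
  offset=3 (pos 1, char 'e'): match length 0
  offset=4 (pos 0, char 'f'): match length 3
Longest match has length 3 at offset 4.
next_char = character at position 4 + 3 = 7 -> 'b'

Best match: offset=4, length=3 (matching 'fef' starting at position 0)
LZ77 triple: (4, 3, 'b')


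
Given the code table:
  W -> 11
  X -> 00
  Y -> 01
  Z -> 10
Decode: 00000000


Decoding:
00 -> X
00 -> X
00 -> X
00 -> X


Result: XXXX


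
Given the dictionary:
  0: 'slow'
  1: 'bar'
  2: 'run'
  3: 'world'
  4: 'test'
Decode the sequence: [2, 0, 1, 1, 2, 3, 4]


Look up each index in the dictionary:
  2 -> 'run'
  0 -> 'slow'
  1 -> 'bar'
  1 -> 'bar'
  2 -> 'run'
  3 -> 'world'
  4 -> 'test'

Decoded: "run slow bar bar run world test"


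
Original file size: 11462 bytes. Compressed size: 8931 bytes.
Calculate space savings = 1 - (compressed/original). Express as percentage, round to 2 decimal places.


ratio = compressed/original = 8931/11462 = 0.779183
savings = 1 - ratio = 1 - 0.779183 = 0.220817
as a percentage: 0.220817 * 100 = 22.08%

Space savings = 1 - 8931/11462 = 22.08%


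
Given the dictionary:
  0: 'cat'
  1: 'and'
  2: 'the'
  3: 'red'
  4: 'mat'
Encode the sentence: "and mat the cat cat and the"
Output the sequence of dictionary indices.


Look up each word in the dictionary:
  'and' -> 1
  'mat' -> 4
  'the' -> 2
  'cat' -> 0
  'cat' -> 0
  'and' -> 1
  'the' -> 2

Encoded: [1, 4, 2, 0, 0, 1, 2]


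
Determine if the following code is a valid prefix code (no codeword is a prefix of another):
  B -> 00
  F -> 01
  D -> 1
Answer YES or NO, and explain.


Checking each pair (does one codeword prefix another?):
  B='00' vs F='01': no prefix
  B='00' vs D='1': no prefix
  F='01' vs B='00': no prefix
  F='01' vs D='1': no prefix
  D='1' vs B='00': no prefix
  D='1' vs F='01': no prefix
No violation found over all pairs.

YES -- this is a valid prefix code. No codeword is a prefix of any other codeword.


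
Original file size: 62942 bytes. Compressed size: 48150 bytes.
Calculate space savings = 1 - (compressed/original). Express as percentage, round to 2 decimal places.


ratio = compressed/original = 48150/62942 = 0.76499
savings = 1 - ratio = 1 - 0.76499 = 0.23501
as a percentage: 0.23501 * 100 = 23.5%

Space savings = 1 - 48150/62942 = 23.5%
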